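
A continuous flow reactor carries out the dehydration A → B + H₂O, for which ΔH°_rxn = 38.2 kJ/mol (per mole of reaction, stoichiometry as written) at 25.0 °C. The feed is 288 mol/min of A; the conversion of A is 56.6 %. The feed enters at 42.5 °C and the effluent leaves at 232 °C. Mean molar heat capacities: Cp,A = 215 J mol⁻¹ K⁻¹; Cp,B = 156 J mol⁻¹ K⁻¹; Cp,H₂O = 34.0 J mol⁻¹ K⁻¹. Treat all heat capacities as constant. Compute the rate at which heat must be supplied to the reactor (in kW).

Extent of reaction ξ = 0.566 × 288 = 163.01 mol/min
Reaction term: ξ·ΔH°_rxn = 163.01 × 38.2 = 6226.9 kJ/min
Sensible, feed 42.5→25 °C: -1083.6 kJ/min
Outlet flows (mol/min): A 124.99, B 163.01, H₂O 163.01
Sensible, products 25→232 °C: 11974 kJ/min
Q = ΔH = 17117 kJ/min = 285.29 kW
Heat supplied = 285.29 kW

Q_in = 285 kW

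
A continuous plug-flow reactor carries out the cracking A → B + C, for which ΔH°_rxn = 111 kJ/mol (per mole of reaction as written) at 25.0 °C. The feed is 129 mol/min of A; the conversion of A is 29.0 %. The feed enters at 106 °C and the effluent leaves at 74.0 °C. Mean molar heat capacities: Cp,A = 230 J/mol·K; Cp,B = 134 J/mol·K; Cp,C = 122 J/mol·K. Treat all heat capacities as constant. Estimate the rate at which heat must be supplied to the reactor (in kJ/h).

Extent of reaction ξ = 0.290 × 129 = 37.41 mol/min
Reaction term: ξ·ΔH°_rxn = 37.41 × 111 = 4152.5 kJ/min
Sensible, feed 106→25 °C: -2403.3 kJ/min
Outlet flows (mol/min): A 91.59, B 37.41, C 37.41
Sensible, products 25→74.0 °C: 1501.5 kJ/min
Q = ΔH = 3250.7 kJ/min = 54.179 kW
Heat supplied = 195040 kJ/h

Q_in = 195000 kJ/h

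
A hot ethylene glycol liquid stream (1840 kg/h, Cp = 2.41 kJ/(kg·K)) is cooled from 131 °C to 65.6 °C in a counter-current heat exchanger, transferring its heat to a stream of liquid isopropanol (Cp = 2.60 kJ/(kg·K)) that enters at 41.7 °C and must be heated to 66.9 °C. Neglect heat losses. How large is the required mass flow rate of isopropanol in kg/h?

ṁ_c = 4430 kg/h

Heat released by hot stream: Q = 1840 × 2.41 × (131 − 65.6) = 290010 kJ/h
Energy balance on cold side (adiabatic exchanger): Q = ṁ_c·Cp_c·(T_c,out − T_c,in)
ṁ_c = 290010 / [2.60 × (66.9 − 41.7)] = 4426.3 kg/h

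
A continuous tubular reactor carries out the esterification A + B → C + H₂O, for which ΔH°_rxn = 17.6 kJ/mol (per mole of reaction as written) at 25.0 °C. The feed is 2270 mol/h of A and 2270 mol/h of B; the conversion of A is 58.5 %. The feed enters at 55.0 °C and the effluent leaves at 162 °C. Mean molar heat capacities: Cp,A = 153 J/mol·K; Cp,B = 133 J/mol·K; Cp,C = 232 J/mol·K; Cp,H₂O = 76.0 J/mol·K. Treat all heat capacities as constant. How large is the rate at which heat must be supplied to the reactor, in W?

Q_in = 26900 W

Extent of reaction ξ = 0.585 × 2270 = 1327.9 mol/h
Reaction term: ξ·ΔH°_rxn = 1327.9 × 17.6 = 23372 kJ/h
Sensible, feed 55.0→25 °C: -19477 kJ/h
Outlet flows (mol/h): A 942.05, B 942.05, C 1327.9, H₂O 1327.9
Sensible, products 25→162 °C: 92946 kJ/h
Q = ΔH = 96841 kJ/h = 26.9 kW
Heat supplied = 26900 W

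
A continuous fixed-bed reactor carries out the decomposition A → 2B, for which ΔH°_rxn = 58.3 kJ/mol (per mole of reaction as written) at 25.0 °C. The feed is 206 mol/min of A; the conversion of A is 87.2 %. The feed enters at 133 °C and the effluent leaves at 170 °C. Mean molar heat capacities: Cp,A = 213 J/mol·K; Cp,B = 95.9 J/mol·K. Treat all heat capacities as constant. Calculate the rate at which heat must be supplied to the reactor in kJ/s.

Q_in = 192 kJ/s

Extent of reaction ξ = 0.872 × 206 = 179.63 mol/min
Reaction term: ξ·ΔH°_rxn = 179.63 × 58.3 = 10473 kJ/min
Sensible, feed 133→25 °C: -4738.8 kJ/min
Outlet flows (mol/min): A 26.368, B 359.26
Sensible, products 25→170 °C: 5810.1 kJ/min
Q = ΔH = 11544 kJ/min = 192.4 kW
Heat supplied = 192.4 kJ/s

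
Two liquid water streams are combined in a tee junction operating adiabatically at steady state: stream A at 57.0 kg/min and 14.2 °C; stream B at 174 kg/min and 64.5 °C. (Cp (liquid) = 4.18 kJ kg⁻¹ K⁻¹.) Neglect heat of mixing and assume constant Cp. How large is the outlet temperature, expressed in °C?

Adiabatic, steady state ⇒ Σ ṁᵢCp,ᵢ(T_out − Tᵢ) = 0
Σ ṁᵢCp,ᵢTᵢ = 57.0×4.18×14.2 + 174×4.18×64.5 = 50295
Σ ṁᵢCp,ᵢ = 57.0×4.18 + 174×4.18 = 965.58
T_out = 50295 / 965.58 = 52.088 °C

T_out = 52.1 °C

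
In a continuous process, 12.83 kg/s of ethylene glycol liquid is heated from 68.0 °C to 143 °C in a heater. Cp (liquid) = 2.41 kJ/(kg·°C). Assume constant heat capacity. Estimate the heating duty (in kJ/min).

Q = ṁ·Cp·ΔT = 12.83 × 2.41 × (143 − 68.0) = 2319 kJ/s
Heating duty = 139140 kJ/min

Q = 139000 kJ/min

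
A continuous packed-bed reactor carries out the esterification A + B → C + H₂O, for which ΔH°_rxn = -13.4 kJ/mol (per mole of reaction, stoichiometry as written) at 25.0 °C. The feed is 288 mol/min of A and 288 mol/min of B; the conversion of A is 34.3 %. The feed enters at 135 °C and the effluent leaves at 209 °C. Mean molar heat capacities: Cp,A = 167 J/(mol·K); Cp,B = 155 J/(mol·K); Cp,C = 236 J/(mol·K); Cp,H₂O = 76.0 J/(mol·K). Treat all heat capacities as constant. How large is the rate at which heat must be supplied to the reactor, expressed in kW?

Extent of reaction ξ = 0.343 × 288 = 98.784 mol/min
Reaction term: ξ·ΔH°_rxn = 98.784 × -13.4 = -1323.7 kJ/min
Sensible, feed 135→25 °C: -10201 kJ/min
Outlet flows (mol/min): A 189.22, B 189.22, C 98.784, H₂O 98.784
Sensible, products 25→209 °C: 16882 kJ/min
Q = ΔH = 5357 kJ/min = 89.283 kW
Heat supplied = 89.283 kW

Q_in = 89.3 kW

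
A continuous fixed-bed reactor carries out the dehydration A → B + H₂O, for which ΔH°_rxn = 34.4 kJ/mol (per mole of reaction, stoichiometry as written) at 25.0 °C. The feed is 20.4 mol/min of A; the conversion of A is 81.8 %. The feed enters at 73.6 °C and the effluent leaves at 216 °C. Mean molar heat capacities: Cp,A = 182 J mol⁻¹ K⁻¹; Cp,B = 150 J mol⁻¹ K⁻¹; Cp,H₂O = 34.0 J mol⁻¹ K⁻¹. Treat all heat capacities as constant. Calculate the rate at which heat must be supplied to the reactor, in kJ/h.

Extent of reaction ξ = 0.818 × 20.4 = 16.687 mol/min
Reaction term: ξ·ΔH°_rxn = 16.687 × 34.4 = 574.04 kJ/min
Sensible, feed 73.6→25 °C: -180.44 kJ/min
Outlet flows (mol/min): A 3.7128, B 16.687, H₂O 16.687
Sensible, products 25→216 °C: 715.52 kJ/min
Q = ΔH = 1109.1 kJ/min = 18.485 kW
Heat supplied = 66547 kJ/h

Q_in = 66500 kJ/h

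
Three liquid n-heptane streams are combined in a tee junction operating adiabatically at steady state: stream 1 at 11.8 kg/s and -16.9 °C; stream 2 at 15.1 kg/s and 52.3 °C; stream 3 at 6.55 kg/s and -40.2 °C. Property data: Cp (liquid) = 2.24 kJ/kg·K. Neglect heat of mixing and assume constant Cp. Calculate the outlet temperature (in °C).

T_out = 9.78 °C

Energy balance with Q = 0: Σ ṁᵢCp,ᵢ(T_out − Tᵢ) = 0
T_out = Σ ṁᵢCp,ᵢTᵢ / Σ ṁᵢCp,ᵢ
      = 732.48 / 74.928 = 9.7758 °C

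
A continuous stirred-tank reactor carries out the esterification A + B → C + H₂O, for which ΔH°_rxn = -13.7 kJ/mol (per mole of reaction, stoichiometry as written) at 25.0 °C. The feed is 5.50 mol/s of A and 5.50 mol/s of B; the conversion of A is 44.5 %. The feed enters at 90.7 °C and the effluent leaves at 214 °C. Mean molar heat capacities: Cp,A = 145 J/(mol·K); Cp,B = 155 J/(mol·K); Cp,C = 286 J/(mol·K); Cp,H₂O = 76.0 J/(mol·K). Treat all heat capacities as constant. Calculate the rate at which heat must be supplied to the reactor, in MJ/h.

Extent of reaction ξ = 0.445 × 5.50 = 2.4475 mol/s
Reaction term: ξ·ΔH°_rxn = 2.4475 × -13.7 = -33.531 kJ/s
Sensible, feed 90.7→25 °C: -108.41 kJ/s
Outlet flows (mol/s): A 3.0525, B 3.0525, C 2.4475, H₂O 2.4475
Sensible, products 25→214 °C: 340.53 kJ/s
Q = ΔH = 198.59 kJ/s = 198.59 kW
Heat supplied = 714.94 MJ/h

Q_in = 715 MJ/h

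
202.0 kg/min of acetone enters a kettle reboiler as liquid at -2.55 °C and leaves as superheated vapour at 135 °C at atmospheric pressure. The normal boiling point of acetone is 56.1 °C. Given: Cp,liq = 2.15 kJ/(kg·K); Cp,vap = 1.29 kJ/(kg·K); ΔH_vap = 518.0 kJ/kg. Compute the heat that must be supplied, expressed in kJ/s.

liquid -2.55→56.1 °C: 126.1 kJ/kg
vaporisation at 56.1 °C: 518 kJ/kg
vapour 56.1→135 °C: 101.78 kJ/kg
Δh = 126.1 + 518 + 101.78 = 745.88 kJ/kg
Q = ṁ·Δh = 202.0 kg/min × 745.88 kJ/kg = 150670 kJ/min
|Q| = 2511.1 kW

Q = 2510 kJ/s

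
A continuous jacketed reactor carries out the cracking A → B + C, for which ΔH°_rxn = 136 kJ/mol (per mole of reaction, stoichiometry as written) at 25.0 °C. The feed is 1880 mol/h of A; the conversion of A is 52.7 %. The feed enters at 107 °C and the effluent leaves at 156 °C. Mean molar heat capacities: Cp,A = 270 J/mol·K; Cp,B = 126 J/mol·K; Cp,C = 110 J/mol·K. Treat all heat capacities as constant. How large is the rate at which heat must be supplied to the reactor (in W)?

Q_in = 43100 W

Extent of reaction ξ = 0.527 × 1880 = 990.76 mol/h
Reaction term: ξ·ΔH°_rxn = 990.76 × 136 = 134740 kJ/h
Sensible, feed 107→25 °C: -41623 kJ/h
Outlet flows (mol/h): A 889.24, B 990.76, C 990.76
Sensible, products 25→156 °C: 62083 kJ/h
Q = ΔH = 155200 kJ/h = 43.112 kW
Heat supplied = 43112 W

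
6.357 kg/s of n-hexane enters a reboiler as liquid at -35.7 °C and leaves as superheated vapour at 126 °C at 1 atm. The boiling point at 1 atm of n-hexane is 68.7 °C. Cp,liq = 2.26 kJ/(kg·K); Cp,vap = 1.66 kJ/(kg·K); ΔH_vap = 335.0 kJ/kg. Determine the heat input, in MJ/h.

Q = 15200 MJ/h

liquid -35.7→68.7 °C: 235.94 kJ/kg
vaporisation at 68.7 °C: 335 kJ/kg
vapour 68.7→126 °C: 95.118 kJ/kg
Δh = 235.94 + 335 + 95.118 = 666.06 kJ/kg
Q = ṁ·Δh = 6.357 kg/s × 666.06 kJ/kg = 4234.2 kJ/s
|Q| = 4234.2 kW = 15243 MJ/h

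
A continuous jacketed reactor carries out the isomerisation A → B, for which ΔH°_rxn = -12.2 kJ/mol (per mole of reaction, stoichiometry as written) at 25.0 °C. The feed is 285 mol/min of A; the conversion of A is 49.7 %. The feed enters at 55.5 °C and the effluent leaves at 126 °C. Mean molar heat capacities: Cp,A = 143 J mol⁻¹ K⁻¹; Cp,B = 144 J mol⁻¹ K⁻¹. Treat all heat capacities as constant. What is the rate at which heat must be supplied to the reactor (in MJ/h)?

Q_in = 69.6 MJ/h

Extent of reaction ξ = 0.497 × 285 = 141.65 mol/min
Reaction term: ξ·ΔH°_rxn = 141.65 × -12.2 = -1728.1 kJ/min
Sensible, feed 55.5→25 °C: -1243 kJ/min
Outlet flows (mol/min): A 143.35, B 141.65
Sensible, products 25→126 °C: 4130.6 kJ/min
Q = ΔH = 1159.5 kJ/min = 19.324 kW
Heat supplied = 69.568 MJ/h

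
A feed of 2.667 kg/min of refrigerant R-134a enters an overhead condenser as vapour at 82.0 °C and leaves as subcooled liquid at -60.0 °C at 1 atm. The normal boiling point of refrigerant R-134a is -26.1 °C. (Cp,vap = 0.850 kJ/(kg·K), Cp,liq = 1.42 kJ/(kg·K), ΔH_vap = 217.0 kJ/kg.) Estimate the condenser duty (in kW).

Q_c = 15.9 kW

vapour 82.0→-26.1 °C: -91.885 kJ/kg
condensation at -26.1 °C: -217 kJ/kg
liquid -26.1→-60.0 °C: -48.138 kJ/kg
Δh = -91.885 + -217 + -48.138 = -357.02 kJ/kg
Q = ṁ·Δh = 2.667 kg/min × -357.02 kJ/kg = -952.18 kJ/min
|Q| = 15.87 kW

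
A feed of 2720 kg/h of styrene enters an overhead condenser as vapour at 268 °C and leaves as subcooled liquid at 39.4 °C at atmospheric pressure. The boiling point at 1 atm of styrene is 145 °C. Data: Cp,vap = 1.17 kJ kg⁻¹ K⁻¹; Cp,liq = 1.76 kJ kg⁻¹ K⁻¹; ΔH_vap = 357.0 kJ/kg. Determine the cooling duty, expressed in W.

vapour 268→145 °C: -143.91 kJ/kg
condensation at 145 °C: -357 kJ/kg
liquid 145→39.4 °C: -185.86 kJ/kg
Δh = -143.91 + -357 + -185.86 = -686.77 kJ/kg
Q = ṁ·Δh = 2720 kg/h × -686.77 kJ/kg = -1.868e+06 kJ/h
|Q| = 518.89 kW = 518890 W

Q_c = 519000 W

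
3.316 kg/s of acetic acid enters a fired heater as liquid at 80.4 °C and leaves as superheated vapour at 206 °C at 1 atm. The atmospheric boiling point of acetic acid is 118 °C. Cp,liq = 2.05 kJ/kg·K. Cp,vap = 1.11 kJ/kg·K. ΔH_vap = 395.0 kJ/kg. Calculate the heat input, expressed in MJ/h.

Q = 6800 MJ/h

liquid 80.4→118 °C: 77.08 kJ/kg
vaporisation at 118 °C: 395 kJ/kg
vapour 118→206 °C: 97.68 kJ/kg
Δh = 77.08 + 395 + 97.68 = 569.76 kJ/kg
Q = ṁ·Δh = 3.316 kg/s × 569.76 kJ/kg = 1889.3 kJ/s
|Q| = 1889.3 kW = 6801.6 MJ/h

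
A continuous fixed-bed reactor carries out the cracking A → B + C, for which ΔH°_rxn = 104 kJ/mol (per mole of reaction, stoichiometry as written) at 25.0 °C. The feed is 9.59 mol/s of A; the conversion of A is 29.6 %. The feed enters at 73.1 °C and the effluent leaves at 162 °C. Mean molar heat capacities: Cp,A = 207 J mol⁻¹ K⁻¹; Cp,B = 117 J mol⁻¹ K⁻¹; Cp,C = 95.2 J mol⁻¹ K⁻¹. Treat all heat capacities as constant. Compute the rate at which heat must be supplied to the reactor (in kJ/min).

Extent of reaction ξ = 0.296 × 9.59 = 2.8386 mol/s
Reaction term: ξ·ΔH°_rxn = 2.8386 × 104 = 295.22 kJ/s
Sensible, feed 73.1→25 °C: -95.485 kJ/s
Outlet flows (mol/s): A 6.7514, B 2.8386, C 2.8386
Sensible, products 25→162 °C: 273.99 kJ/s
Q = ΔH = 473.72 kJ/s = 473.72 kW
Heat supplied = 28423 kJ/min

Q_in = 28400 kJ/min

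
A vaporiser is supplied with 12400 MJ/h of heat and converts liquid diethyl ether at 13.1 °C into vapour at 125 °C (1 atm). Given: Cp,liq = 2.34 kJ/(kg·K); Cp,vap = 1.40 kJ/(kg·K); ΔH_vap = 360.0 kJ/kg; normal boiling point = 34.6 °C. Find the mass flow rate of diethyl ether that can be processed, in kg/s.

ṁ = 6.42 kg/s

Δh = 2.34×(34.6−13.1) + 360.0 + 1.40×(125−34.6) = 536.87 kJ/kg
Q = 12400 MJ/h = 3444.4 kJ/s = 3444.4 kJ/s
ṁ = Q/Δh = 3444.4 / 536.87 = 6.4158 kg/s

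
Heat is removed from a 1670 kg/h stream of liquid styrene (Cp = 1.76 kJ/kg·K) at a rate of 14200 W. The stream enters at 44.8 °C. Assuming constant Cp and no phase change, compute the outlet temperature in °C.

T_out = 27.4 °C

Q = 14200 W = 51120 kJ/h
ΔT = Q/(ṁ·Cp) = 51120/(1670×1.76) = 17.392 K
T_out = 44.8 − 17.392 = 27.408 °C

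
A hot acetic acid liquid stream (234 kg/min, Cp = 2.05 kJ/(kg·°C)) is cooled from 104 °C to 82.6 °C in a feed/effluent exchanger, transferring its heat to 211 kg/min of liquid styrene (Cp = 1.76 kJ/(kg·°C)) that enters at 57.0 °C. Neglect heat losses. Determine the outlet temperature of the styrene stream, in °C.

T_c,out = 84.6 °C

Heat released by hot stream: Q = 234 × 2.05 × (104 − 82.6) = 10266 kJ/min
Energy balance on cold side (adiabatic exchanger): Q = ṁ_c·Cp_c·(T_c,out − T_c,in)
T_c,out = 57.0 + 10266/(211 × 1.76) = 84.643 °C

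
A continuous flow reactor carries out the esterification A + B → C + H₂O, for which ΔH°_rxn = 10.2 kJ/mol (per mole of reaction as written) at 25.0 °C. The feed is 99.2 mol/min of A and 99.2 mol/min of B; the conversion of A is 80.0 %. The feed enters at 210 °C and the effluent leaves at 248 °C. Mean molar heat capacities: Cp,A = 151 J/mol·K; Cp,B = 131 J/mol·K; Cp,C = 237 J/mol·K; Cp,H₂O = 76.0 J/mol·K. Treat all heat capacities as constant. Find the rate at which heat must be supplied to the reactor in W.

Extent of reaction ξ = 0.800 × 99.2 = 79.36 mol/min
Reaction term: ξ·ΔH°_rxn = 79.36 × 10.2 = 809.47 kJ/min
Sensible, feed 210→25 °C: -5175.3 kJ/min
Outlet flows (mol/min): A 19.84, B 19.84, C 79.36, H₂O 79.36
Sensible, products 25→248 °C: 6786.9 kJ/min
Q = ΔH = 2421.1 kJ/min = 40.352 kW
Heat supplied = 40352 W

Q_in = 40400 W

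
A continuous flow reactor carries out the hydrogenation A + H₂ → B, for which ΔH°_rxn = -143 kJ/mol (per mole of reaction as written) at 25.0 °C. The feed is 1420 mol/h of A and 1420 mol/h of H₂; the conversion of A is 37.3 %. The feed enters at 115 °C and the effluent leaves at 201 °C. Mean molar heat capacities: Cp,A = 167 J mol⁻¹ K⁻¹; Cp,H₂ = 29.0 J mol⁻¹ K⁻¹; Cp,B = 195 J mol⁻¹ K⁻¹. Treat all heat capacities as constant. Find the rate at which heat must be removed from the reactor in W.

Extent of reaction ξ = 0.373 × 1420 = 529.66 mol/h
Reaction term: ξ·ΔH°_rxn = 529.66 × -143 = -75741 kJ/h
Sensible, feed 115→25 °C: -25049 kJ/h
Outlet flows (mol/h): A 890.34, H₂ 890.34, B 529.66
Sensible, products 25→201 °C: 48891 kJ/h
Q = ΔH = -51899 kJ/h = -14.416 kW
Heat removed = 14416 W

Q_out = 14400 W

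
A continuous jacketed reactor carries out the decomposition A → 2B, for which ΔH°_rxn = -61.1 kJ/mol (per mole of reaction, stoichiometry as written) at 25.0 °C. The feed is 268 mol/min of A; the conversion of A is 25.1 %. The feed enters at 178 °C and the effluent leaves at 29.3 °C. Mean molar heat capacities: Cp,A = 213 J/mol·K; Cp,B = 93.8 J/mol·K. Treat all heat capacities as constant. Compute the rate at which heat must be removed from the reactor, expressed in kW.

Extent of reaction ξ = 0.251 × 268 = 67.268 mol/min
Reaction term: ξ·ΔH°_rxn = 67.268 × -61.1 = -4110.1 kJ/min
Sensible, feed 178→25 °C: -8733.9 kJ/min
Outlet flows (mol/min): A 200.73, B 134.54
Sensible, products 25→29.3 °C: 238.11 kJ/min
Q = ΔH = -12606 kJ/min = -210.1 kW
Heat removed = 210.1 kW

Q_out = 210 kW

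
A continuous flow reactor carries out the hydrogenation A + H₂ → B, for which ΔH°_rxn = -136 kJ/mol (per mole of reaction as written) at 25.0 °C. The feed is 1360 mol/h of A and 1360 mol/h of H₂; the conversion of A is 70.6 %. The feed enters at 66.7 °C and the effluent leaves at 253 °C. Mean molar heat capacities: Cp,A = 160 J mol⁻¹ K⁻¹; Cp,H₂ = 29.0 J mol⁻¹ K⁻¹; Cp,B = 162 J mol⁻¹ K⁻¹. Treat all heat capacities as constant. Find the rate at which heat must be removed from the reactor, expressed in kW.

Q_out = 24.6 kW

Extent of reaction ξ = 0.706 × 1360 = 960.16 mol/h
Reaction term: ξ·ΔH°_rxn = 960.16 × -136 = -130580 kJ/h
Sensible, feed 66.7→25 °C: -10719 kJ/h
Outlet flows (mol/h): A 399.84, H₂ 399.84, B 960.16
Sensible, products 25→253 °C: 52694 kJ/h
Q = ΔH = -88606 kJ/h = -24.613 kW
Heat removed = 24.613 kW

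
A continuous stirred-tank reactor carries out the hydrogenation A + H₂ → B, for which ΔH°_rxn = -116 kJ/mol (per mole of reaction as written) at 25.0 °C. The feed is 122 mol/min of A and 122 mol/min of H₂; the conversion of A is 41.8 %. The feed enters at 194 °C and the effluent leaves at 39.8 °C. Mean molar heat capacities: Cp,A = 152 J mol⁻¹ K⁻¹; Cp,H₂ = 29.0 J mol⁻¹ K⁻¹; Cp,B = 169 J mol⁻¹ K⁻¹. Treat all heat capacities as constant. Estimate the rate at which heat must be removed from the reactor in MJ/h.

Extent of reaction ξ = 0.418 × 122 = 50.996 mol/min
Reaction term: ξ·ΔH°_rxn = 50.996 × -116 = -5915.5 kJ/min
Sensible, feed 194→25 °C: -3731.9 kJ/min
Outlet flows (mol/min): A 71.004, H₂ 71.004, B 50.996
Sensible, products 25→39.8 °C: 317.76 kJ/min
Q = ΔH = -9329.6 kJ/min = -155.49 kW
Heat removed = 559.78 MJ/h

Q_out = 560 MJ/h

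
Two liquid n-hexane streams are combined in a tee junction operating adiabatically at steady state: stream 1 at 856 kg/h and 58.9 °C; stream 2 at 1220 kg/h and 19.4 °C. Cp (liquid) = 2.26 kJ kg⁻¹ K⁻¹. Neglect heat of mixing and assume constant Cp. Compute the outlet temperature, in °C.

T_out = 35.7 °C

No heat crosses the boundary, so H_out = H_in.
T_out = Σ ṁᵢCp,ᵢTᵢ / Σ ṁᵢCp,ᵢ
      = 167440 / 4691.8 = 35.687 °C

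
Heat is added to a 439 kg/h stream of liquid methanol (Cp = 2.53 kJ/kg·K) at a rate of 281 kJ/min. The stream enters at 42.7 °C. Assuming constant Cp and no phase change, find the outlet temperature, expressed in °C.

T_out = 57.9 °C

Q = 281 kJ/min = 16860 kJ/h
ΔT = Q/(ṁ·Cp) = 16860/(439×2.53) = 15.18 K
T_out = 42.7 + 15.18 = 57.88 °C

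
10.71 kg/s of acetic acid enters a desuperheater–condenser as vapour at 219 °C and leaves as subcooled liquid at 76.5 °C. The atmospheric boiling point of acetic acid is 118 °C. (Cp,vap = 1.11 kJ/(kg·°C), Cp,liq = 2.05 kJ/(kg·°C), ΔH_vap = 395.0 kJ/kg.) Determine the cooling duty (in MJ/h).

vapour 219→118 °C: -112.11 kJ/kg
condensation at 118 °C: -395 kJ/kg
liquid 118→76.5 °C: -85.075 kJ/kg
Δh = -112.11 + -395 + -85.075 = -592.18 kJ/kg
Q = ṁ·Δh = 10.71 kg/s × -592.18 kJ/kg = -6342.3 kJ/s
|Q| = 6342.3 kW = 22832 MJ/h

Q_c = 22800 MJ/h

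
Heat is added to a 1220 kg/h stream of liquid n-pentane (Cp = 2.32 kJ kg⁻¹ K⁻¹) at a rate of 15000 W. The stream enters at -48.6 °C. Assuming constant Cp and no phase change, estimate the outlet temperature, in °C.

Q = 15000 W = 54000 kJ/h
ΔT = Q/(ṁ·Cp) = 54000/(1220×2.32) = 19.079 K
T_out = -48.6 + 19.079 = -29.521 °C

T_out = -29.5 °C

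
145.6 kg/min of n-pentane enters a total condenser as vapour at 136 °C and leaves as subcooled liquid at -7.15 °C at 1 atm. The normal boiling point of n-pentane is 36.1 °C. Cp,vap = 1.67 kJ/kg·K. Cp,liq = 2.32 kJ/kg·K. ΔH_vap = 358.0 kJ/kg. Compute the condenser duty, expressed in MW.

Q_c = 1.52 MW

vapour 136→36.1 °C: -166.83 kJ/kg
condensation at 36.1 °C: -358 kJ/kg
liquid 36.1→-7.15 °C: -100.34 kJ/kg
Δh = -166.83 + -358 + -100.34 = -625.17 kJ/kg
Q = ṁ·Δh = 145.6 kg/min × -625.17 kJ/kg = -91025 kJ/min
|Q| = 1517.1 kW = 1.5171 MW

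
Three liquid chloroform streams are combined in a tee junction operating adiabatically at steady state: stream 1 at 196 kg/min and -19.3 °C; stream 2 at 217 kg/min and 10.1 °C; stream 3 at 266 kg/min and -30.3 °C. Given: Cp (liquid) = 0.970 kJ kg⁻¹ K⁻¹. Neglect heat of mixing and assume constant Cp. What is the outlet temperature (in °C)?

T_out = -14.2 °C

No heat crosses the boundary, so H_out = H_in.
T_out = Σ ṁᵢCp,ᵢTᵢ / Σ ṁᵢCp,ᵢ
      = -9361.4 / 658.63 = -14.213 °C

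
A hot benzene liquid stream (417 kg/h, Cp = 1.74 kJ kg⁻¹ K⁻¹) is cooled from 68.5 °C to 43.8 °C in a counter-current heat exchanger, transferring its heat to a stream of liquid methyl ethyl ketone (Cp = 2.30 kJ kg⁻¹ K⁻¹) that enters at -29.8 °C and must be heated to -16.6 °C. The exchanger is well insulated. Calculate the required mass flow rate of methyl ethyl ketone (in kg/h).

ṁ_c = 590 kg/h

Heat released by hot stream: Q = 417 × 1.74 × (68.5 − 43.8) = 17922 kJ/h
Energy balance on cold side (adiabatic exchanger): Q = ṁ_c·Cp_c·(T_c,out − T_c,in)
ṁ_c = 17922 / [2.30 × (-16.6 − -29.8)] = 590.31 kg/h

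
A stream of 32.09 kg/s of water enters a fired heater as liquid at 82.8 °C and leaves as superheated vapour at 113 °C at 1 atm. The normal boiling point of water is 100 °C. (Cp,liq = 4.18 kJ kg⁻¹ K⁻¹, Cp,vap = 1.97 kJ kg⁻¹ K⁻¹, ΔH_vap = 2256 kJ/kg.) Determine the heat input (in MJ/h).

Q = 272000 MJ/h

liquid 82.8→100 °C: 71.896 kJ/kg
vaporisation at 100 °C: 2256 kJ/kg
vapour 100→113 °C: 25.61 kJ/kg
Δh = 71.896 + 2256 + 25.61 = 2353.5 kJ/kg
Q = ṁ·Δh = 32.09 kg/s × 2353.5 kJ/kg = 75524 kJ/s
|Q| = 75524 kW = 271890 MJ/h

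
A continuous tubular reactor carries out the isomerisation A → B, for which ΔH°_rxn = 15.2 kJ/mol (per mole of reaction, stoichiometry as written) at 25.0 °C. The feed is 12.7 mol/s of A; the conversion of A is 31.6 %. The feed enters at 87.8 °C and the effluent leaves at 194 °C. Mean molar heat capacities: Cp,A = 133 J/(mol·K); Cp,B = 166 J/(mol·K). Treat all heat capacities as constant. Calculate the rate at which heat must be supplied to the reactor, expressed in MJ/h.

Q_in = 946 MJ/h

Extent of reaction ξ = 0.316 × 12.7 = 4.0132 mol/s
Reaction term: ξ·ΔH°_rxn = 4.0132 × 15.2 = 61.001 kJ/s
Sensible, feed 87.8→25 °C: -106.08 kJ/s
Outlet flows (mol/s): A 8.6868, B 4.0132
Sensible, products 25→194 °C: 307.84 kJ/s
Q = ΔH = 262.76 kJ/s = 262.76 kW
Heat supplied = 945.95 MJ/h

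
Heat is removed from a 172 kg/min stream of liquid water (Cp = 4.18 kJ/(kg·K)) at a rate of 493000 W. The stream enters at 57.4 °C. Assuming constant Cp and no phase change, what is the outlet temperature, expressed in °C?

Q = 493000 W = 29580 kJ/min
ΔT = Q/(ṁ·Cp) = 29580/(172×4.18) = 41.143 K
T_out = 57.4 − 41.143 = 16.257 °C

T_out = 16.3 °C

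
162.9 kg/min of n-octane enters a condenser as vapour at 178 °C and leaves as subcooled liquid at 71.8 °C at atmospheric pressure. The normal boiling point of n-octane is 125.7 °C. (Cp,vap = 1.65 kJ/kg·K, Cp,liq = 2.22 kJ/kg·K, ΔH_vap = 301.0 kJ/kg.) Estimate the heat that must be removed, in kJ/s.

Q_c = 1380 kJ/s

vapour 178→125.7 °C: -86.295 kJ/kg
condensation at 125.7 °C: -301 kJ/kg
liquid 125.7→71.8 °C: -119.66 kJ/kg
Δh = -86.295 + -301 + -119.66 = -506.95 kJ/kg
Q = ṁ·Δh = 162.9 kg/min × -506.95 kJ/kg = -82583 kJ/min
|Q| = 1376.4 kW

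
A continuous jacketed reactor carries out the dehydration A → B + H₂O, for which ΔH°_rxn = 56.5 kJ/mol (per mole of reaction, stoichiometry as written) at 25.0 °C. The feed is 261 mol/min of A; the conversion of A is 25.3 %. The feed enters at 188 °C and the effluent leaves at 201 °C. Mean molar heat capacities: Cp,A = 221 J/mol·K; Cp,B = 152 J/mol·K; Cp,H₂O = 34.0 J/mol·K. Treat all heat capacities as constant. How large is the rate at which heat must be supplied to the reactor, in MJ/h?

Q_in = 244 MJ/h

Extent of reaction ξ = 0.253 × 261 = 66.033 mol/min
Reaction term: ξ·ΔH°_rxn = 66.033 × 56.5 = 3730.9 kJ/min
Sensible, feed 188→25 °C: -9402 kJ/min
Outlet flows (mol/min): A 194.97, B 66.033, H₂O 66.033
Sensible, products 25→201 °C: 9745.1 kJ/min
Q = ΔH = 4074 kJ/min = 67.899 kW
Heat supplied = 244.44 MJ/h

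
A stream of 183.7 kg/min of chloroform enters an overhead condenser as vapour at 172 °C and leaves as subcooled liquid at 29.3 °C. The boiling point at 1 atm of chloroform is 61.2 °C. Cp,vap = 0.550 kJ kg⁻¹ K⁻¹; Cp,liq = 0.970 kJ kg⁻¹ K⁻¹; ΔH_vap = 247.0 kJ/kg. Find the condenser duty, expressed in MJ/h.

Q_c = 3740 MJ/h

vapour 172→61.2 °C: -60.94 kJ/kg
condensation at 61.2 °C: -247 kJ/kg
liquid 61.2→29.3 °C: -30.943 kJ/kg
Δh = -60.94 + -247 + -30.943 = -338.88 kJ/kg
Q = ṁ·Δh = 183.7 kg/min × -338.88 kJ/kg = -62253 kJ/min
|Q| = 1037.5 kW = 3735.2 MJ/h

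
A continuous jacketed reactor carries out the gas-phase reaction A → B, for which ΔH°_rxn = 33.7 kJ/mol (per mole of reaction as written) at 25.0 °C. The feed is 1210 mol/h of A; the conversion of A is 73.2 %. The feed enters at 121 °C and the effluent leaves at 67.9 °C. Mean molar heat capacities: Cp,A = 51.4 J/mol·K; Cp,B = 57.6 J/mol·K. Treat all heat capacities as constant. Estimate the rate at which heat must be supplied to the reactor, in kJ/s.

Q_in = 7.44 kJ/s

Extent of reaction ξ = 0.732 × 1210 = 885.72 mol/h
Reaction term: ξ·ΔH°_rxn = 885.72 × 33.7 = 29849 kJ/h
Sensible, feed 121→25 °C: -5970.6 kJ/h
Outlet flows (mol/h): A 324.28, B 885.72
Sensible, products 25→67.9 °C: 2903.7 kJ/h
Q = ΔH = 26782 kJ/h = 7.4394 kW
Heat supplied = 7.4394 kJ/s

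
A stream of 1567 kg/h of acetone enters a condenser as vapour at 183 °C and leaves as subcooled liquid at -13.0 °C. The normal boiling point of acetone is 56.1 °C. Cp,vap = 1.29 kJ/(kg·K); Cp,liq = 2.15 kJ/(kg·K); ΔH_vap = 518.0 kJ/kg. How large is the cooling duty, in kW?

vapour 183→56.1 °C: -163.7 kJ/kg
condensation at 56.1 °C: -518 kJ/kg
liquid 56.1→-13.0 °C: -148.56 kJ/kg
Δh = -163.7 + -518 + -148.56 = -830.27 kJ/kg
Q = ṁ·Δh = 1567 kg/h × -830.27 kJ/kg = -1.301e+06 kJ/h
|Q| = 361.4 kW

Q_c = 361 kW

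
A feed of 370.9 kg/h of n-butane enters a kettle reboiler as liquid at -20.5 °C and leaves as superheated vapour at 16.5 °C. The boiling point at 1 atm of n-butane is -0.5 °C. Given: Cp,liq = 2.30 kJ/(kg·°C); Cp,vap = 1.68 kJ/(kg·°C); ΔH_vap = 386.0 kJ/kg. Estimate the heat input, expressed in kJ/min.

Q = 2850 kJ/min

liquid -20.5→-0.5 °C: 46 kJ/kg
vaporisation at -0.5 °C: 386 kJ/kg
vapour -0.5→16.5 °C: 28.56 kJ/kg
Δh = 46 + 386 + 28.56 = 460.56 kJ/kg
Q = ṁ·Δh = 370.9 kg/h × 460.56 kJ/kg = 170820 kJ/h
|Q| = 47.45 kW = 2847 kJ/min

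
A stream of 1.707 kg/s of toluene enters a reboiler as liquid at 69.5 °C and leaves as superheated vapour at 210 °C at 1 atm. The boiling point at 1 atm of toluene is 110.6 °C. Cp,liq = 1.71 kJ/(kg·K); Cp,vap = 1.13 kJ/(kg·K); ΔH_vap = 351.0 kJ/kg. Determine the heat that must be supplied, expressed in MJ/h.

Q = 3280 MJ/h

liquid 69.5→110.6 °C: 70.281 kJ/kg
vaporisation at 110.6 °C: 351 kJ/kg
vapour 110.6→210 °C: 112.32 kJ/kg
Δh = 70.281 + 351 + 112.32 = 533.6 kJ/kg
Q = ṁ·Δh = 1.707 kg/s × 533.6 kJ/kg = 910.86 kJ/s
|Q| = 910.86 kW = 3279.1 MJ/h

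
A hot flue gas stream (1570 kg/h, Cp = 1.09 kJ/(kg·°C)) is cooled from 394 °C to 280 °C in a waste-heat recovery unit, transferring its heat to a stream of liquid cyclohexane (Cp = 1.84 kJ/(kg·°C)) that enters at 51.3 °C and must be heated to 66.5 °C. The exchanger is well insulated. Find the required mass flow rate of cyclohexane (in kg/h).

ṁ_c = 6980 kg/h

Heat released by hot stream: Q = 1570 × 1.09 × (394 − 280) = 195090 kJ/h
Energy balance on cold side (adiabatic exchanger): Q = ṁ_c·Cp_c·(T_c,out − T_c,in)
ṁ_c = 195090 / [1.84 × (66.5 − 51.3)] = 6975.4 kg/h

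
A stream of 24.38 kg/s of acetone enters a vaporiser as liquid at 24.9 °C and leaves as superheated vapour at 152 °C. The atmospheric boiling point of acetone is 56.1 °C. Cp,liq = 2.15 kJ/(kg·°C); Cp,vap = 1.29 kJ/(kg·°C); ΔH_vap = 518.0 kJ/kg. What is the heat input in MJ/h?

liquid 24.9→56.1 °C: 67.08 kJ/kg
vaporisation at 56.1 °C: 518 kJ/kg
vapour 56.1→152 °C: 123.71 kJ/kg
Δh = 67.08 + 518 + 123.71 = 708.79 kJ/kg
Q = ṁ·Δh = 24.38 kg/s × 708.79 kJ/kg = 17280 kJ/s
|Q| = 17280 kW = 62209 MJ/h

Q = 62200 MJ/h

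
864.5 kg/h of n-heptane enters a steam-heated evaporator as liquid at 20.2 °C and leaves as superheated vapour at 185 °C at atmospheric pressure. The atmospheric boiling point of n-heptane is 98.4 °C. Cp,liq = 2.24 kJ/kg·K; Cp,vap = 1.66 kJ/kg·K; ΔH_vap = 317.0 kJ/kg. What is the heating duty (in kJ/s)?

liquid 20.2→98.4 °C: 175.17 kJ/kg
vaporisation at 98.4 °C: 317 kJ/kg
vapour 98.4→185 °C: 143.76 kJ/kg
Δh = 175.17 + 317 + 143.76 = 635.92 kJ/kg
Q = ṁ·Δh = 864.5 kg/h × 635.92 kJ/kg = 549760 kJ/h
|Q| = 152.71 kW

Q = 153 kJ/s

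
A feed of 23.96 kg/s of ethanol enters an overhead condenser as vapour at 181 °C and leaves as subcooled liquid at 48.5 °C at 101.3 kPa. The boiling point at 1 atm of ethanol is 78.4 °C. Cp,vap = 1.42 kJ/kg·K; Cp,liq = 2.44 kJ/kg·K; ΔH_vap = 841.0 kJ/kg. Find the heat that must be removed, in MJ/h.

Q_c = 91400 MJ/h

vapour 181→78.4 °C: -145.69 kJ/kg
condensation at 78.4 °C: -841 kJ/kg
liquid 78.4→48.5 °C: -72.956 kJ/kg
Δh = -145.69 + -841 + -72.956 = -1059.6 kJ/kg
Q = ṁ·Δh = 23.96 kg/s × -1059.6 kJ/kg = -25389 kJ/s
|Q| = 25389 kW = 91401 MJ/h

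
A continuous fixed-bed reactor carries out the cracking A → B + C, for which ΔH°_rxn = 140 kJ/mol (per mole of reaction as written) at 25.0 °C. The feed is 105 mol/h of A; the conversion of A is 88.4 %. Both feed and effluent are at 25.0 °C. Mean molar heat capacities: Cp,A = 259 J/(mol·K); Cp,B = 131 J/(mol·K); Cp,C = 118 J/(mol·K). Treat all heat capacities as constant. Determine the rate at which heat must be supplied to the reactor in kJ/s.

Q_in = 3.61 kJ/s

Extent of reaction ξ = 0.884 × 105 = 92.82 mol/h
Reaction term: ξ·ΔH°_rxn = 92.82 × 140 = 12995 kJ/h
Q = ΔH = 12995 kJ/h = 3.6097 kW
Heat supplied = 3.6097 kJ/s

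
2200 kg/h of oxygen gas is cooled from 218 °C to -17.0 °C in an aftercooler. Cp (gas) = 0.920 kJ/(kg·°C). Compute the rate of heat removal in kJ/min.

Q_c = 7930 kJ/min

Q = ṁ·Cp·ΔT = 2200 × 0.920 × (-17.0 − 218) = -475640 kJ/h
Converting: 475640 / 3600 s = 132.12 kW
Cooling duty = 7927.3 kJ/min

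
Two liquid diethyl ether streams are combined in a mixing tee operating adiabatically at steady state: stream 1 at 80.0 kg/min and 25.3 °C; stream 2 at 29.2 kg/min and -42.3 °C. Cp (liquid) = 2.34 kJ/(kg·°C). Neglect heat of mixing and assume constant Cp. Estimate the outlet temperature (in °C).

No heat crosses the boundary, so H_out = H_in.
T_out = Σ ṁᵢCp,ᵢTᵢ / Σ ṁᵢCp,ᵢ
      = 1845.9 / 255.53 = 7.2238 °C

T_out = 7.22 °C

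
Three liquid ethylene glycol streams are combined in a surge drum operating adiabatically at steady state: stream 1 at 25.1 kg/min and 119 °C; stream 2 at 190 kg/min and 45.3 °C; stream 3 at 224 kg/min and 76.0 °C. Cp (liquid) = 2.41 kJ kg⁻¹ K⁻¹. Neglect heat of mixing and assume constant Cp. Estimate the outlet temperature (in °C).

T_out = 65.2 °C

Adiabatic, steady state ⇒ Σ ṁᵢCp,ᵢ(T_out − Tᵢ) = 0
Σ ṁᵢCp,ᵢTᵢ = 25.1×2.41×119 + 190×2.41×45.3 + 224×2.41×76.0 = 68969
Σ ṁᵢCp,ᵢ = 25.1×2.41 + 190×2.41 + 224×2.41 = 1058.2
T_out = 68969 / 1058.2 = 65.174 °C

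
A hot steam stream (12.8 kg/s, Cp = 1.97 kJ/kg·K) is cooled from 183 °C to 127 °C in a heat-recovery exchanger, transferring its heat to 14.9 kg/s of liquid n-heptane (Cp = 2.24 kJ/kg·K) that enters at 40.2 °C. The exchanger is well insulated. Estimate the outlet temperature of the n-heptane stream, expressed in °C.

T_c,out = 82.5 °C

Heat released by hot stream: Q = 12.8 × 1.97 × (183 − 127) = 1412.1 kJ/s
Energy balance on cold side (adiabatic exchanger): Q = ṁ_c·Cp_c·(T_c,out − T_c,in)
T_c,out = 40.2 + 1412.1/(14.9 × 2.24) = 82.509 °C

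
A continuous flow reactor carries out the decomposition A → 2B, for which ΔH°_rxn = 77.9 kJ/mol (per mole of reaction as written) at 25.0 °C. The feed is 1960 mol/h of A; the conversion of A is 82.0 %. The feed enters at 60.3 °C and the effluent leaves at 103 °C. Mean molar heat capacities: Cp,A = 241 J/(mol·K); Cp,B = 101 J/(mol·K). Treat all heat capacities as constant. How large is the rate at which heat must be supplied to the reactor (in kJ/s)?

Q_in = 39.0 kJ/s

Extent of reaction ξ = 0.820 × 1960 = 1607.2 mol/h
Reaction term: ξ·ΔH°_rxn = 1607.2 × 77.9 = 125200 kJ/h
Sensible, feed 60.3→25 °C: -16674 kJ/h
Outlet flows (mol/h): A 352.8, B 3214.4
Sensible, products 25→103 °C: 31955 kJ/h
Q = ΔH = 140480 kJ/h = 39.023 kW
Heat supplied = 39.023 kJ/s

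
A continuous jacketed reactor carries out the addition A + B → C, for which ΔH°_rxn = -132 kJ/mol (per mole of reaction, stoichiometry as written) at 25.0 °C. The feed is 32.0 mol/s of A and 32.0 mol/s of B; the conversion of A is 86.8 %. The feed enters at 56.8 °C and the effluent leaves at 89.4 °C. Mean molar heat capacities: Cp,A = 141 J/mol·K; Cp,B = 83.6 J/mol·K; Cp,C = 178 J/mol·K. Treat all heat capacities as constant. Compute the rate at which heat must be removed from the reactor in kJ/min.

Q_out = 211000 kJ/min

Extent of reaction ξ = 0.868 × 32.0 = 27.776 mol/s
Reaction term: ξ·ΔH°_rxn = 27.776 × -132 = -3666.4 kJ/s
Sensible, feed 56.8→25 °C: -228.55 kJ/s
Outlet flows (mol/s): A 4.224, B 4.224, C 27.776
Sensible, products 25→89.4 °C: 379.5 kJ/s
Q = ΔH = -3515.5 kJ/s = -3515.5 kW
Heat removed = 210930 kJ/min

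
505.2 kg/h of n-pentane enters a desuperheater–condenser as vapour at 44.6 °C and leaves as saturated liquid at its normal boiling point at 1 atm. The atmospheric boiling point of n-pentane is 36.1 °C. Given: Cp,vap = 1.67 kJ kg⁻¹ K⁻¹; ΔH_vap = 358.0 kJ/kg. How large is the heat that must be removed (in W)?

Q_c = 52200 W

vapour 44.6→36.1 °C: -14.195 kJ/kg
condensation at 36.1 °C: -358 kJ/kg
Δh = -14.195 + -358 = -372.19 kJ/kg
Q = ṁ·Δh = 505.2 kg/h × -372.19 kJ/kg = -188030 kJ/h
|Q| = 52.231 kW = 52231 W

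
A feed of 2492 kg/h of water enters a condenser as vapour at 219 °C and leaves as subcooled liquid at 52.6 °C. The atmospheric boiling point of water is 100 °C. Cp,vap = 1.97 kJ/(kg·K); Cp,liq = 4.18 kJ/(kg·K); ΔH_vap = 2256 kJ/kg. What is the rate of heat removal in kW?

Q_c = 1860 kW

vapour 219→100 °C: -234.43 kJ/kg
condensation at 100 °C: -2256 kJ/kg
liquid 100→52.6 °C: -198.13 kJ/kg
Δh = -234.43 + -2256 + -198.13 = -2688.6 kJ/kg
Q = ṁ·Δh = 2492 kg/h × -2688.6 kJ/kg = -6.6999e+06 kJ/h
|Q| = 1861.1 kW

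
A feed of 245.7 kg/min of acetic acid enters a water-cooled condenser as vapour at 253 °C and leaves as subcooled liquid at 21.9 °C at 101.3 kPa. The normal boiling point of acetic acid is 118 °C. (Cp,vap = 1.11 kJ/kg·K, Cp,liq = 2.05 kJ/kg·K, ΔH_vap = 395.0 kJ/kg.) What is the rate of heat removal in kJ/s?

vapour 253→118 °C: -149.85 kJ/kg
condensation at 118 °C: -395 kJ/kg
liquid 118→21.9 °C: -197 kJ/kg
Δh = -149.85 + -395 + -197 = -741.86 kJ/kg
Q = ṁ·Δh = 245.7 kg/min × -741.86 kJ/kg = -182270 kJ/min
|Q| = 3037.9 kW

Q_c = 3040 kJ/s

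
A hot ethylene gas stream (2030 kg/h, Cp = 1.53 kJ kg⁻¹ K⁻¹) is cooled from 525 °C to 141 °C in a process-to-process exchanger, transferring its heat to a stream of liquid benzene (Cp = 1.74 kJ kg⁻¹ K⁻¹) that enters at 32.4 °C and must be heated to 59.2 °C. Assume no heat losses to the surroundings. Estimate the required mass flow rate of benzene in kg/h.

ṁ_c = 25600 kg/h

Heat released by hot stream: Q = 2030 × 1.53 × (525 − 141) = 1.1927e+06 kJ/h
Energy balance on cold side (adiabatic exchanger): Q = ṁ_c·Cp_c·(T_c,out − T_c,in)
ṁ_c = 1.1927e+06 / [1.74 × (59.2 − 32.4)] = 25576 kg/h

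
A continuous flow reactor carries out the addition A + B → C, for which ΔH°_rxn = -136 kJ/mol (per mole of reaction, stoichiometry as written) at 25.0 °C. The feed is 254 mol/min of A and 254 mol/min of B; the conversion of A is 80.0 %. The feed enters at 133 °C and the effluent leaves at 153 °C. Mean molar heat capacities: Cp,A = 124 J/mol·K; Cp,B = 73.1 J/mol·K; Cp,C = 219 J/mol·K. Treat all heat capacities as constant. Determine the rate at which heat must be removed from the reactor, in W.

Extent of reaction ξ = 0.800 × 254 = 203.2 mol/min
Reaction term: ξ·ΔH°_rxn = 203.2 × -136 = -27635 kJ/min
Sensible, feed 133→25 °C: -5406.8 kJ/min
Outlet flows (mol/min): A 50.8, B 50.8, C 203.2
Sensible, products 25→153 °C: 6977.7 kJ/min
Q = ΔH = -26064 kJ/min = -434.41 kW
Heat removed = 434410 W

Q_out = 434000 W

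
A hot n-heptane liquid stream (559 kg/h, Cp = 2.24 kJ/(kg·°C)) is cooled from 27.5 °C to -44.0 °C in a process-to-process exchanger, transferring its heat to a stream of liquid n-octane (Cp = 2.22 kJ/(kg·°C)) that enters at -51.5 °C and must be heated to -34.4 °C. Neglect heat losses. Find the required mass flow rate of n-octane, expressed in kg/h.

ṁ_c = 2360 kg/h

Heat released by hot stream: Q = 559 × 2.24 × (27.5 − -44.0) = 89529 kJ/h
Energy balance on cold side (adiabatic exchanger): Q = ṁ_c·Cp_c·(T_c,out − T_c,in)
ṁ_c = 89529 / [2.22 × (-34.4 − -51.5)] = 2358.4 kg/h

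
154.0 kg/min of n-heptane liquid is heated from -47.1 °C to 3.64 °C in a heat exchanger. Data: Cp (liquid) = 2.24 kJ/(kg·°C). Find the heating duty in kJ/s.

Q = ṁ·Cp·ΔT = 154.0 × 2.24 × (3.64 − -47.1) = 17503 kJ/min
Converting: 17503 / 60 s = 291.72 kW

Q = 292 kJ/s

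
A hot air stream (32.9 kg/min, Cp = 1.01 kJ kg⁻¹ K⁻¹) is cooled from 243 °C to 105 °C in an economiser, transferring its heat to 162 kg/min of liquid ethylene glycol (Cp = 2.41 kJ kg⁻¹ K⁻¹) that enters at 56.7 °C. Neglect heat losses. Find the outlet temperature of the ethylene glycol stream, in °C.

Heat released by hot stream: Q = 32.9 × 1.01 × (243 − 105) = 4585.6 kJ/min
Energy balance on cold side (adiabatic exchanger): Q = ṁ_c·Cp_c·(T_c,out − T_c,in)
T_c,out = 56.7 + 4585.6/(162 × 2.41) = 68.445 °C

T_c,out = 68.4 °C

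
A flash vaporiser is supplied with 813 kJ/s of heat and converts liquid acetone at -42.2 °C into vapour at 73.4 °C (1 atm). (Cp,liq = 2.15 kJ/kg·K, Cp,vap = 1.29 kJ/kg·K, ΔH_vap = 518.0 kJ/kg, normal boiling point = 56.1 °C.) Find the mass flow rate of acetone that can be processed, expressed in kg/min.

Δh = 2.15×(56.1−-42.2) + 518.0 + 1.29×(73.4−56.1) = 751.66 kJ/kg
Q = 813 kJ/s = 813 kJ/s = 48780 kJ/min
ṁ = Q/Δh = 48780 / 751.66 = 64.896 kg/min

ṁ = 64.9 kg/min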